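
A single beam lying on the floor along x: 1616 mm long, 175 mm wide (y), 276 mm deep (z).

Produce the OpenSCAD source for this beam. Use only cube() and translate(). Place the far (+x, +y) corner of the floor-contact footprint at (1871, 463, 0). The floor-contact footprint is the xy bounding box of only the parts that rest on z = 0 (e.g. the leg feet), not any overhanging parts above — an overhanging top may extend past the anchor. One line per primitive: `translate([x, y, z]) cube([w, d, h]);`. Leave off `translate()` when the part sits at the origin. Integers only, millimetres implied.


translate([255, 288, 0]) cube([1616, 175, 276]);


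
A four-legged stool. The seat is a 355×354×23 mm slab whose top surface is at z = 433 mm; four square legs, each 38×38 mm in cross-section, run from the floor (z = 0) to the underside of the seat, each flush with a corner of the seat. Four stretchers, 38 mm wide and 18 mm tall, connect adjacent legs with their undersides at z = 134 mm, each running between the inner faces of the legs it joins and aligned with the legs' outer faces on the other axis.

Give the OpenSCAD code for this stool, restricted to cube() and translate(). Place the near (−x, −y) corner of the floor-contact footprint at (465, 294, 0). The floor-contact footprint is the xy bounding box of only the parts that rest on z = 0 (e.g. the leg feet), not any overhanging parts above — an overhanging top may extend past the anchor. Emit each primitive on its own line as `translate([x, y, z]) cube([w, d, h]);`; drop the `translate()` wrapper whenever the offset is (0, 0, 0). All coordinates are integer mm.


translate([465, 294, 410]) cube([355, 354, 23]);
translate([465, 294, 0]) cube([38, 38, 410]);
translate([782, 294, 0]) cube([38, 38, 410]);
translate([465, 610, 0]) cube([38, 38, 410]);
translate([782, 610, 0]) cube([38, 38, 410]);
translate([503, 294, 134]) cube([279, 38, 18]);
translate([503, 610, 134]) cube([279, 38, 18]);
translate([465, 332, 134]) cube([38, 278, 18]);
translate([782, 332, 134]) cube([38, 278, 18]);


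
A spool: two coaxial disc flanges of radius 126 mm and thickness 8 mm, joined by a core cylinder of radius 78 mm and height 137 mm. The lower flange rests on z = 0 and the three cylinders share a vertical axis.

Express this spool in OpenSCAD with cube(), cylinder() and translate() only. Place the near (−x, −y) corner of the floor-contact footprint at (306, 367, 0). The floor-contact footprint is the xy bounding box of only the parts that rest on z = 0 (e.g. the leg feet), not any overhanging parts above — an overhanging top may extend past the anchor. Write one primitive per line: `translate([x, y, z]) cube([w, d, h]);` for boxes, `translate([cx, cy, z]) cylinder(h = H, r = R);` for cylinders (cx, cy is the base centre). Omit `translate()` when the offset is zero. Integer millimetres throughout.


translate([432, 493, 0]) cylinder(h = 8, r = 126);
translate([432, 493, 8]) cylinder(h = 137, r = 78);
translate([432, 493, 145]) cylinder(h = 8, r = 126);


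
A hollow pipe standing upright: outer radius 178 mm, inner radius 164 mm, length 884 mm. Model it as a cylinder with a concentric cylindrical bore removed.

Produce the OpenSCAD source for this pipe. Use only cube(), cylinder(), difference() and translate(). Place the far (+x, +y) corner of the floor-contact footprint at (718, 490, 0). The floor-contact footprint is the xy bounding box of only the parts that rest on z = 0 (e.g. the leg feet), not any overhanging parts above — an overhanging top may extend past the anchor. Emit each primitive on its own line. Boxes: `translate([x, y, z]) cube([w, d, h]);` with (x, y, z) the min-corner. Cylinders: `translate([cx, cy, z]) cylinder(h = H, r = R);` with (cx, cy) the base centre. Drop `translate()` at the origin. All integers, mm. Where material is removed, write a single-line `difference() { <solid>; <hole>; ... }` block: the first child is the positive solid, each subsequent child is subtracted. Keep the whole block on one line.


difference() { translate([540, 312, 0]) cylinder(h = 884, r = 178); translate([540, 312, 0]) cylinder(h = 884, r = 164); }


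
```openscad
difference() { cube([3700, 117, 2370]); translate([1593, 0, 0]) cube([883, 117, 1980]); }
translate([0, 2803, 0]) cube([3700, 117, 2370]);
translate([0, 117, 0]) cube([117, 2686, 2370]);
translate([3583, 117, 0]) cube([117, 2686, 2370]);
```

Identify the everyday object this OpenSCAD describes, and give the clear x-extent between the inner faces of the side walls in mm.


A single room. The interior width is 3466 mm.

Four walls enclosing a rectangle with a door in the front wall — a room. Outside width 3700 minus two 117 mm walls gives 3466 mm.


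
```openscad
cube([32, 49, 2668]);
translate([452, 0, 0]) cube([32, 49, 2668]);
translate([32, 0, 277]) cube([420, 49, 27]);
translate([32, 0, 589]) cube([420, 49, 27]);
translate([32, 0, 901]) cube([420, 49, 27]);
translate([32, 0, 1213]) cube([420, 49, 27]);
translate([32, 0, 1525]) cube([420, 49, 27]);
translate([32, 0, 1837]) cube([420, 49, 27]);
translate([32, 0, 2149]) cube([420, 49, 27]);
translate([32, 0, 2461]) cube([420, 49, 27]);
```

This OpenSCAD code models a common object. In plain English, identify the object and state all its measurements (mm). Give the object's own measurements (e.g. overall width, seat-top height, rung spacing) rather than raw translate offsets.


A straight ladder. Two 32×49 mm vertical rails, 2668 mm tall, stand 484 mm apart (outside-to-outside) with their front faces coplanar on the −y side. 8 rungs, each 49 mm deep and 27 mm tall, span between the inner faces of the rails, front faces flush with the rails. The lowest rung's underside is at z = 277 mm and rungs are spaced 312 mm apart (underside to underside).


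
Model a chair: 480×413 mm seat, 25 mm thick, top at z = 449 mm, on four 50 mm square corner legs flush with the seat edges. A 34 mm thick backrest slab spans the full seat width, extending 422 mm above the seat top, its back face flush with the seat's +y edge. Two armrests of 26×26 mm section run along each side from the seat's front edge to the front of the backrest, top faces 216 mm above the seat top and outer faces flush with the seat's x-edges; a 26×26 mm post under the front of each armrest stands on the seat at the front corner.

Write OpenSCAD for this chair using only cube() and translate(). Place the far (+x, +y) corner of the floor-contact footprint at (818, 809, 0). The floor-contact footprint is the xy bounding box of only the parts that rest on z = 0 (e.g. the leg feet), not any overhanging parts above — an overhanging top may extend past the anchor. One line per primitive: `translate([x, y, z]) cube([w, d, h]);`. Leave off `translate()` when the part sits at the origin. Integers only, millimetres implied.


// leg_h = 449 - 25 = 424
// arm post h = 216 - 26 = 190
translate([338, 396, 424]) cube([480, 413, 25]);
translate([338, 396, 0]) cube([50, 50, 424]);
translate([768, 396, 0]) cube([50, 50, 424]);
translate([338, 759, 0]) cube([50, 50, 424]);
translate([768, 759, 0]) cube([50, 50, 424]);
translate([338, 775, 449]) cube([480, 34, 422]);
translate([338, 396, 639]) cube([26, 379, 26]);
translate([792, 396, 639]) cube([26, 379, 26]);
translate([338, 396, 449]) cube([26, 26, 190]);
translate([792, 396, 449]) cube([26, 26, 190]);


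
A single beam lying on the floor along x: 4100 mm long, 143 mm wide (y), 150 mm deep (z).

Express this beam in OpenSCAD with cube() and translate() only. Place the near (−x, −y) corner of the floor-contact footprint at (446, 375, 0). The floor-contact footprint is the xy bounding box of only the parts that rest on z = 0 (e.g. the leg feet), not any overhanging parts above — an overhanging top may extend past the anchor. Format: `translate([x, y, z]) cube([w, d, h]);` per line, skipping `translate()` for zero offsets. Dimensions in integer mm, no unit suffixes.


translate([446, 375, 0]) cube([4100, 143, 150]);


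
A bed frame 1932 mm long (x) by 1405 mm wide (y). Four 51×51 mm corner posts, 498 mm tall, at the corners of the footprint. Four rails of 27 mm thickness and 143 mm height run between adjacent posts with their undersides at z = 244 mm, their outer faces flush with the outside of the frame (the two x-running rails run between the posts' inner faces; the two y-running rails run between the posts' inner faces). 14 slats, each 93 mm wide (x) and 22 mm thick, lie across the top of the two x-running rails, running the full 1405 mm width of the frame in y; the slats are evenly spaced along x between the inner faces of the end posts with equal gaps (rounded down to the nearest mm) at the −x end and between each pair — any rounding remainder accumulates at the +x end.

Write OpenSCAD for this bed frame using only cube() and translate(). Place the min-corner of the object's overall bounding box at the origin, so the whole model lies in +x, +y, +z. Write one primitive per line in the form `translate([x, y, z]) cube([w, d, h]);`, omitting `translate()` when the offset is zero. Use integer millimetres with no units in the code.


cube([51, 51, 498]);
translate([0, 1354, 0]) cube([51, 51, 498]);
translate([1881, 0, 0]) cube([51, 51, 498]);
translate([1881, 1354, 0]) cube([51, 51, 498]);
translate([51, 0, 244]) cube([1830, 27, 143]);
translate([51, 1378, 244]) cube([1830, 27, 143]);
translate([0, 51, 244]) cube([27, 1303, 143]);
translate([1905, 51, 244]) cube([27, 1303, 143]);
translate([86, 0, 387]) cube([93, 1405, 22]);
translate([214, 0, 387]) cube([93, 1405, 22]);
translate([342, 0, 387]) cube([93, 1405, 22]);
translate([470, 0, 387]) cube([93, 1405, 22]);
translate([598, 0, 387]) cube([93, 1405, 22]);
translate([726, 0, 387]) cube([93, 1405, 22]);
translate([854, 0, 387]) cube([93, 1405, 22]);
translate([982, 0, 387]) cube([93, 1405, 22]);
translate([1110, 0, 387]) cube([93, 1405, 22]);
translate([1238, 0, 387]) cube([93, 1405, 22]);
translate([1366, 0, 387]) cube([93, 1405, 22]);
translate([1494, 0, 387]) cube([93, 1405, 22]);
translate([1622, 0, 387]) cube([93, 1405, 22]);
translate([1750, 0, 387]) cube([93, 1405, 22]);


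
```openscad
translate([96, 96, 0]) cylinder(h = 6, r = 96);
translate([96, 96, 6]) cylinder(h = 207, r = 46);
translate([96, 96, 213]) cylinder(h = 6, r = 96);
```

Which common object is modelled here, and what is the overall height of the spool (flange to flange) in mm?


A spool. The overall height is 219 mm.

Three coaxial cylinders, large–small–large — a spool. Two 6 mm flanges and a 207 mm core give 6 + 207 + 6 = 219 mm.


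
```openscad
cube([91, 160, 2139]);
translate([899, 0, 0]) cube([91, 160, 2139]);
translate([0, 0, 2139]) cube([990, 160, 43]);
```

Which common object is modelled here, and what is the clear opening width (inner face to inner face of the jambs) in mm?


A door frame. The clear opening width is 808 mm.

Two 2139 mm tall posts with a header on top — a door frame. The left jamb is 91 mm wide at x = 0; the right jamb starts at x = 899. The clear opening is 899 − 91 = 808 mm.


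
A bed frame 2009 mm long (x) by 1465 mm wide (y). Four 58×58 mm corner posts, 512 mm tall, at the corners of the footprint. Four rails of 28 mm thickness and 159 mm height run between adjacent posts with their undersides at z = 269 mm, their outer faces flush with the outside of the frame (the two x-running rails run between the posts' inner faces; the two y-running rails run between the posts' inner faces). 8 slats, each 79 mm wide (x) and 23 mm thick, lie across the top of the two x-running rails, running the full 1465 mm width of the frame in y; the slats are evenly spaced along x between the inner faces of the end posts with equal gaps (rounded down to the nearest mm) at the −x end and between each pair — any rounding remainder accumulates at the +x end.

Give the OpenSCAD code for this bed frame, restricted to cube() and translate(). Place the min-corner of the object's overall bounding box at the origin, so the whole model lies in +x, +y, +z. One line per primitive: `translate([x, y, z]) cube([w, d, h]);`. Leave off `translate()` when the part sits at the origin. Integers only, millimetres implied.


cube([58, 58, 512]);
translate([0, 1407, 0]) cube([58, 58, 512]);
translate([1951, 0, 0]) cube([58, 58, 512]);
translate([1951, 1407, 0]) cube([58, 58, 512]);
translate([58, 0, 269]) cube([1893, 28, 159]);
translate([58, 1437, 269]) cube([1893, 28, 159]);
translate([0, 58, 269]) cube([28, 1349, 159]);
translate([1981, 58, 269]) cube([28, 1349, 159]);
translate([198, 0, 428]) cube([79, 1465, 23]);
translate([417, 0, 428]) cube([79, 1465, 23]);
translate([636, 0, 428]) cube([79, 1465, 23]);
translate([855, 0, 428]) cube([79, 1465, 23]);
translate([1074, 0, 428]) cube([79, 1465, 23]);
translate([1293, 0, 428]) cube([79, 1465, 23]);
translate([1512, 0, 428]) cube([79, 1465, 23]);
translate([1731, 0, 428]) cube([79, 1465, 23]);


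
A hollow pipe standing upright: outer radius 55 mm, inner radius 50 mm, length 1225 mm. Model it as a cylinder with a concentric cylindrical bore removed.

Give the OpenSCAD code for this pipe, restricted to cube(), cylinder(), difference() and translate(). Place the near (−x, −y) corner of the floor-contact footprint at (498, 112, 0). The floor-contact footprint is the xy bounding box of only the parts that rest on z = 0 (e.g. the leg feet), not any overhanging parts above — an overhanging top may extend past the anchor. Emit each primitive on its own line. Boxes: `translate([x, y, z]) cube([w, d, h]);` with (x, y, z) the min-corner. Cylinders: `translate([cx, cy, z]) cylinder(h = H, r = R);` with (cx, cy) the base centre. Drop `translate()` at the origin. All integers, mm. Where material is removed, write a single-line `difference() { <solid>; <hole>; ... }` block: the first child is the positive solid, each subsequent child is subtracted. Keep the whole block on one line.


difference() { translate([553, 167, 0]) cylinder(h = 1225, r = 55); translate([553, 167, 0]) cylinder(h = 1225, r = 50); }


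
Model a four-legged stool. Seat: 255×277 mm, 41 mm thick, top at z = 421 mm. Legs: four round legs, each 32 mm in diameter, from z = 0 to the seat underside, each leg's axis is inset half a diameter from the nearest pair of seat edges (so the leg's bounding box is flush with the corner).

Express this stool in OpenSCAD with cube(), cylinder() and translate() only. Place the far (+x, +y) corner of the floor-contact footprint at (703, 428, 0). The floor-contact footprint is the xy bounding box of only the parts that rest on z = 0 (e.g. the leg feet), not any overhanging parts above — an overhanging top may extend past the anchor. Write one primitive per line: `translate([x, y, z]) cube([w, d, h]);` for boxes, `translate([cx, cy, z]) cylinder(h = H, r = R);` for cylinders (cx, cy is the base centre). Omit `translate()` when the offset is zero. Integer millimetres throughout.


translate([448, 151, 380]) cube([255, 277, 41]);
translate([464, 167, 0]) cylinder(h = 380, r = 16);
translate([687, 167, 0]) cylinder(h = 380, r = 16);
translate([464, 412, 0]) cylinder(h = 380, r = 16);
translate([687, 412, 0]) cylinder(h = 380, r = 16);


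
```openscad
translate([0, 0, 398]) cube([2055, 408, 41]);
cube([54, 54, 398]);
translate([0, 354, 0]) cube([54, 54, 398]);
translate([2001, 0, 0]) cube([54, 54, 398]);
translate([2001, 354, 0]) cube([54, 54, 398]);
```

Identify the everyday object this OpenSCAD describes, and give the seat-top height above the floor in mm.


A bench. The seat-top height is 439 mm.

A long slab on four corner posts — a bench. The slab sits at z = 398 with thickness 41, so the top is 398 + 41 = 439 mm.


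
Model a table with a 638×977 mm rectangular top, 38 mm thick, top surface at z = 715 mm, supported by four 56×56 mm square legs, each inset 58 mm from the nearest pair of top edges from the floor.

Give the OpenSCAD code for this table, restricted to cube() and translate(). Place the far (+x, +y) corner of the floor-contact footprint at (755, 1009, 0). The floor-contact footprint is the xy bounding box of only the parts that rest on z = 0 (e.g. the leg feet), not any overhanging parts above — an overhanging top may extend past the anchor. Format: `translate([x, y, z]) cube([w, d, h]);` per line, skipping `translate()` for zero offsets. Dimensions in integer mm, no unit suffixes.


translate([175, 90, 677]) cube([638, 977, 38]);
translate([233, 148, 0]) cube([56, 56, 677]);
translate([699, 148, 0]) cube([56, 56, 677]);
translate([233, 953, 0]) cube([56, 56, 677]);
translate([699, 953, 0]) cube([56, 56, 677]);


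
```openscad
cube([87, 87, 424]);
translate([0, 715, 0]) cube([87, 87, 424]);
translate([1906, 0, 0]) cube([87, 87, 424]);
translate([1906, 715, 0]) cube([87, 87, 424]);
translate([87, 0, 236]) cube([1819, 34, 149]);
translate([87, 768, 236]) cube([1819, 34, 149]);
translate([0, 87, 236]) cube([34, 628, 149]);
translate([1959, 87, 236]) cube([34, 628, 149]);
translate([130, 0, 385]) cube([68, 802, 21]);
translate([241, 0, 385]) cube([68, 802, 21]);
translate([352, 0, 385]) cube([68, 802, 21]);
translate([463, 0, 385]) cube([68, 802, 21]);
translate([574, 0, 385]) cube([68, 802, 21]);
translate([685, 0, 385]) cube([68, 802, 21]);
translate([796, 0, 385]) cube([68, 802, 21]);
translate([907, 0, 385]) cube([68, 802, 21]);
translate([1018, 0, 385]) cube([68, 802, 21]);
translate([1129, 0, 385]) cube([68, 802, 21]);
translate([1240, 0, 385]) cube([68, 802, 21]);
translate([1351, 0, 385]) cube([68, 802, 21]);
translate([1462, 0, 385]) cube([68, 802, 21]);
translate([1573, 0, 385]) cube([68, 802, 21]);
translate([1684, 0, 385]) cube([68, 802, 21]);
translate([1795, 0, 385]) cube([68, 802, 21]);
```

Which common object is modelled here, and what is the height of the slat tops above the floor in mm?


A bed frame. The slat-top height is 406 mm.

Four posts, four rails, and a row of slats — a bed frame. Slats sit on the rails at z = 236 + 149 = 385; with slat thickness 21, the top is 406 mm.


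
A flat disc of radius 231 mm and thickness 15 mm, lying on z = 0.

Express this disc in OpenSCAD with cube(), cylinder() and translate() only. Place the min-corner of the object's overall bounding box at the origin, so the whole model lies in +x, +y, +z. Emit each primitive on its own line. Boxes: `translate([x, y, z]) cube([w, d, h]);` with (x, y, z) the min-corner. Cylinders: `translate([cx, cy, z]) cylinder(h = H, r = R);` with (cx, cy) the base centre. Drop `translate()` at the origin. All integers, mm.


translate([231, 231, 0]) cylinder(h = 15, r = 231);


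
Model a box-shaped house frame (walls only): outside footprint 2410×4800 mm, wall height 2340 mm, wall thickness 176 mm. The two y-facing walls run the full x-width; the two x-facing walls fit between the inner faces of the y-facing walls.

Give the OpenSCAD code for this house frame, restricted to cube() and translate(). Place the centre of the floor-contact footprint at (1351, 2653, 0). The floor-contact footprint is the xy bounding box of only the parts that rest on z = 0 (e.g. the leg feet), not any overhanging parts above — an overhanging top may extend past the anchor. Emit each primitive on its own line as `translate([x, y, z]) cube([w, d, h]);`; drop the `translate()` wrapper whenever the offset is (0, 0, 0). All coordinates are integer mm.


translate([146, 253, 0]) cube([2410, 176, 2340]);
translate([146, 4877, 0]) cube([2410, 176, 2340]);
translate([146, 429, 0]) cube([176, 4448, 2340]);
translate([2380, 429, 0]) cube([176, 4448, 2340]);


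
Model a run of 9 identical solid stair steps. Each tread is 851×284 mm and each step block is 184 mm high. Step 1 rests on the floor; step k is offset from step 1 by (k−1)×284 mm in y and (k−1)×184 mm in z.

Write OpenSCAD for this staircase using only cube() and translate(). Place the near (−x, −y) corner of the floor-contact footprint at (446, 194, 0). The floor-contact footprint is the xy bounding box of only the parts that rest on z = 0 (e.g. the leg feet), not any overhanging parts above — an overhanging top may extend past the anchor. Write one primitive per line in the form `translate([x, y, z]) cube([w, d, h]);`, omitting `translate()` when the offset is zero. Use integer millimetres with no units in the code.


translate([446, 194, 0]) cube([851, 284, 184]);
translate([446, 478, 184]) cube([851, 284, 184]);
translate([446, 762, 368]) cube([851, 284, 184]);
translate([446, 1046, 552]) cube([851, 284, 184]);
translate([446, 1330, 736]) cube([851, 284, 184]);
translate([446, 1614, 920]) cube([851, 284, 184]);
translate([446, 1898, 1104]) cube([851, 284, 184]);
translate([446, 2182, 1288]) cube([851, 284, 184]);
translate([446, 2466, 1472]) cube([851, 284, 184]);


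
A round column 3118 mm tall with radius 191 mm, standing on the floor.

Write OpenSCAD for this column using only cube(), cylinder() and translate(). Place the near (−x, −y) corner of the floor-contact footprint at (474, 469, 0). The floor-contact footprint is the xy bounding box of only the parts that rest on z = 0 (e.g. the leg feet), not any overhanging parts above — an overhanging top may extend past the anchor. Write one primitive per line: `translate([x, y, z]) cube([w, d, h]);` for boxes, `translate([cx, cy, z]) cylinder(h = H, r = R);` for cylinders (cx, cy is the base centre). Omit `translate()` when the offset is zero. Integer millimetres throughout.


translate([665, 660, 0]) cylinder(h = 3118, r = 191);


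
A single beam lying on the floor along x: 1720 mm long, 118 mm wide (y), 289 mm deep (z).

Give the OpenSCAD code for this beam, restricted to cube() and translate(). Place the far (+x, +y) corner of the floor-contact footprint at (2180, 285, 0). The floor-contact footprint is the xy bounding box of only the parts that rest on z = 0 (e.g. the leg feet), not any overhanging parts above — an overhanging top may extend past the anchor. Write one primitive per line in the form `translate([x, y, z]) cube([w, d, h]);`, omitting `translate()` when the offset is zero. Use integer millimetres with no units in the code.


translate([460, 167, 0]) cube([1720, 118, 289]);


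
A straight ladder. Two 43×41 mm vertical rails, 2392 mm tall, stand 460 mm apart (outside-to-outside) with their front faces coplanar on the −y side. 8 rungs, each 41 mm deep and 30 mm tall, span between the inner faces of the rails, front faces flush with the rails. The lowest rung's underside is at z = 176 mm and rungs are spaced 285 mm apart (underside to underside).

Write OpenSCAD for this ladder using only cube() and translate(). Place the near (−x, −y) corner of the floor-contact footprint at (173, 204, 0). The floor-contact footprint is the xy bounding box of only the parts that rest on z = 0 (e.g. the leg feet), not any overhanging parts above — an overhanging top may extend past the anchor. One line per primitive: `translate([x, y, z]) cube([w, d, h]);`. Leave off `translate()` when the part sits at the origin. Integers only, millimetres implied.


translate([173, 204, 0]) cube([43, 41, 2392]);
translate([590, 204, 0]) cube([43, 41, 2392]);
translate([216, 204, 176]) cube([374, 41, 30]);
translate([216, 204, 461]) cube([374, 41, 30]);
translate([216, 204, 746]) cube([374, 41, 30]);
translate([216, 204, 1031]) cube([374, 41, 30]);
translate([216, 204, 1316]) cube([374, 41, 30]);
translate([216, 204, 1601]) cube([374, 41, 30]);
translate([216, 204, 1886]) cube([374, 41, 30]);
translate([216, 204, 2171]) cube([374, 41, 30]);


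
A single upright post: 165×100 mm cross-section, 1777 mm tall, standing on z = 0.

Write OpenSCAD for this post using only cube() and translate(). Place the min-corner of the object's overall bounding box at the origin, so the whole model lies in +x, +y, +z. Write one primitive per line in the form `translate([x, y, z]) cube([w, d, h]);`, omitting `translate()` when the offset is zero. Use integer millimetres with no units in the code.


cube([165, 100, 1777]);


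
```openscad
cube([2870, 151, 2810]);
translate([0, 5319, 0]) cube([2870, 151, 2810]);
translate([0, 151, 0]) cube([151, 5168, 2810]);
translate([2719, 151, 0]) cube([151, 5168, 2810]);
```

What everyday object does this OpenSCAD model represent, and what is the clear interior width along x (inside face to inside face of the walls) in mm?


A house (or room) frame. The interior width is 2568 mm.

Four 2810 mm walls enclosing a rectangle with no floor or roof — a room or house frame. Outside width is 2870 mm and wall thickness is 151 mm, so the interior width is 2870 − 2 × 151 = 2568 mm.


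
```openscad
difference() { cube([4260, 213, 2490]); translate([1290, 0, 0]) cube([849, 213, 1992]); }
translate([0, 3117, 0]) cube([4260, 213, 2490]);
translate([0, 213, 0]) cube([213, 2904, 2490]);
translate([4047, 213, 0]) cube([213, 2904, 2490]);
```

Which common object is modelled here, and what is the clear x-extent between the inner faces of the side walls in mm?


A single room. The interior width is 3834 mm.

Four walls enclosing a rectangle with a door in the front wall — a room. Outside width 4260 minus two 213 mm walls gives 3834 mm.


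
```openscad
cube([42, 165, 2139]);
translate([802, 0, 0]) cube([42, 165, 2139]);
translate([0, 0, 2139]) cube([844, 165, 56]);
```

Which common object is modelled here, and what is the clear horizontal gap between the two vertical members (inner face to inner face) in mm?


A door frame. The clear opening width is 760 mm.

Two 2139 mm tall posts with a header on top — a door frame. The left jamb is 42 mm wide at x = 0; the right jamb starts at x = 802. The clear opening is 802 − 42 = 760 mm.


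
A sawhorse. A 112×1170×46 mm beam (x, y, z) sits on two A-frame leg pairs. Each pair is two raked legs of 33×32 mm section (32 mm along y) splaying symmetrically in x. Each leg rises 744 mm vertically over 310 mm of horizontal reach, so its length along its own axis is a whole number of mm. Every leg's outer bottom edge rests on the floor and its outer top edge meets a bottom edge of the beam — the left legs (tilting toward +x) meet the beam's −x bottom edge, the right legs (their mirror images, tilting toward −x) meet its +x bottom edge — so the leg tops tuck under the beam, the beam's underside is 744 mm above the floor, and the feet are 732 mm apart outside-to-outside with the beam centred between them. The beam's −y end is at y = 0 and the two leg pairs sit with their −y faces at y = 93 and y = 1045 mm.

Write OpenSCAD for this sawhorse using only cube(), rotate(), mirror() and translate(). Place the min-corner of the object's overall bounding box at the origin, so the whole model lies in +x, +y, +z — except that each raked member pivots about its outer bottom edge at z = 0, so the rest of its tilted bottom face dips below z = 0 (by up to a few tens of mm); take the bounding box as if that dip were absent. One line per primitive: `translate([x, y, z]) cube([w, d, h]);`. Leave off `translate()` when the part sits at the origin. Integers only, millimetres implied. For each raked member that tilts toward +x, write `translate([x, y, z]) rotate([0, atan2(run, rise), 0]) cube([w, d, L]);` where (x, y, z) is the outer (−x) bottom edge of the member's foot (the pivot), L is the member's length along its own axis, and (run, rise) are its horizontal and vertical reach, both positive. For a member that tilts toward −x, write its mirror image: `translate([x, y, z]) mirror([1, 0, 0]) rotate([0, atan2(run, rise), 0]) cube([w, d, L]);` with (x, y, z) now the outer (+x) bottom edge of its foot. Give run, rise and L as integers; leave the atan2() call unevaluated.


translate([310, 0, 744]) cube([112, 1170, 46]);
translate([0, 93, 0]) rotate([0, atan2(310, 744), 0]) cube([33, 32, 806]);
translate([732, 93, 0]) mirror([1, 0, 0]) rotate([0, atan2(310, 744), 0]) cube([33, 32, 806]);
translate([0, 1045, 0]) rotate([0, atan2(310, 744), 0]) cube([33, 32, 806]);
translate([732, 1045, 0]) mirror([1, 0, 0]) rotate([0, atan2(310, 744), 0]) cube([33, 32, 806]);


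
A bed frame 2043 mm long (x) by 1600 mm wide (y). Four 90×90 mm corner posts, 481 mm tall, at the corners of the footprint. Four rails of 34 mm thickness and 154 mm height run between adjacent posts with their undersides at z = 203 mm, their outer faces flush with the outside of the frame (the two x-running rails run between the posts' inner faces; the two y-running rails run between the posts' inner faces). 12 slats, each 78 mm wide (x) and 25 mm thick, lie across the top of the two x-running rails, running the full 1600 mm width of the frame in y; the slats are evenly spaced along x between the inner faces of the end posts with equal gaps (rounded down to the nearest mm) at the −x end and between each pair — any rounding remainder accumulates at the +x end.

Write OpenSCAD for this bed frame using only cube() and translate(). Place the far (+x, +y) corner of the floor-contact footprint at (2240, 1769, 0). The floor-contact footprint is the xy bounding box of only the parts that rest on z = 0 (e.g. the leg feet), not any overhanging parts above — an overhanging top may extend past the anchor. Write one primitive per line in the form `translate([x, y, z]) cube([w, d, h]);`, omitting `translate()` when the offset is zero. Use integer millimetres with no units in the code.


translate([197, 169, 0]) cube([90, 90, 481]);
translate([197, 1679, 0]) cube([90, 90, 481]);
translate([2150, 169, 0]) cube([90, 90, 481]);
translate([2150, 1679, 0]) cube([90, 90, 481]);
translate([287, 169, 203]) cube([1863, 34, 154]);
translate([287, 1735, 203]) cube([1863, 34, 154]);
translate([197, 259, 203]) cube([34, 1420, 154]);
translate([2206, 259, 203]) cube([34, 1420, 154]);
translate([358, 169, 357]) cube([78, 1600, 25]);
translate([507, 169, 357]) cube([78, 1600, 25]);
translate([656, 169, 357]) cube([78, 1600, 25]);
translate([805, 169, 357]) cube([78, 1600, 25]);
translate([954, 169, 357]) cube([78, 1600, 25]);
translate([1103, 169, 357]) cube([78, 1600, 25]);
translate([1252, 169, 357]) cube([78, 1600, 25]);
translate([1401, 169, 357]) cube([78, 1600, 25]);
translate([1550, 169, 357]) cube([78, 1600, 25]);
translate([1699, 169, 357]) cube([78, 1600, 25]);
translate([1848, 169, 357]) cube([78, 1600, 25]);
translate([1997, 169, 357]) cube([78, 1600, 25]);


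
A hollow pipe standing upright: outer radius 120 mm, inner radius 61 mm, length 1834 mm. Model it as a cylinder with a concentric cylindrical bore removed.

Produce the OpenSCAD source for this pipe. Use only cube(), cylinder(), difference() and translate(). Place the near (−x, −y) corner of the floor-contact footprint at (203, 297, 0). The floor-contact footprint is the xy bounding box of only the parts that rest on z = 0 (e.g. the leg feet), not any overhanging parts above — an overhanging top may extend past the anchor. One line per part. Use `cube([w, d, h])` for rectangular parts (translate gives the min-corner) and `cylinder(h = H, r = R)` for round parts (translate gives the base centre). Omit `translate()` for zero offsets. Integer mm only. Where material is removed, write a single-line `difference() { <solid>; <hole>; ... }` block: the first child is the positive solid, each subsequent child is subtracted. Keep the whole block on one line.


difference() { translate([323, 417, 0]) cylinder(h = 1834, r = 120); translate([323, 417, 0]) cylinder(h = 1834, r = 61); }


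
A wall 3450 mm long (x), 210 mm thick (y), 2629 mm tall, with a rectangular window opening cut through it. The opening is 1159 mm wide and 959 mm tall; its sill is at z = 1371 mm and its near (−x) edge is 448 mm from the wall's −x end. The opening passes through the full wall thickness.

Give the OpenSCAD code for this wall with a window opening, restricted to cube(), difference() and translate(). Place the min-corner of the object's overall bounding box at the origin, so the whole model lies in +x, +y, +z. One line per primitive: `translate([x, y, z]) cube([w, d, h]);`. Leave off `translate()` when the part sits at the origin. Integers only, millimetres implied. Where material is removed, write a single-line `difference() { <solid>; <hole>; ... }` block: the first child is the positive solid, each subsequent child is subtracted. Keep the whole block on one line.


difference() { cube([3450, 210, 2629]); translate([448, 0, 1371]) cube([1159, 210, 959]); }


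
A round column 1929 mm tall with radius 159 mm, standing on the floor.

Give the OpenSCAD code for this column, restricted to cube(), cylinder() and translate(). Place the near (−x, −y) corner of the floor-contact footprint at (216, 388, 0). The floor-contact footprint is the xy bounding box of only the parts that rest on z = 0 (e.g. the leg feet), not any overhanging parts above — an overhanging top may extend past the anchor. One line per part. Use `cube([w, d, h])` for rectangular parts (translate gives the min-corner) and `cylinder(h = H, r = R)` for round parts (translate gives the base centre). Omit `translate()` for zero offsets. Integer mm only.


translate([375, 547, 0]) cylinder(h = 1929, r = 159);


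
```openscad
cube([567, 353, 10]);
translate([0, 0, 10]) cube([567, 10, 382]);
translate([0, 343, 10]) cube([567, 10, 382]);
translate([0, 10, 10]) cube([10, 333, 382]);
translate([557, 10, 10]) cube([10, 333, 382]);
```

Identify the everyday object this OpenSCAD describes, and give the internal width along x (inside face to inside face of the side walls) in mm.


An open box. The internal width is 547 mm.

A 567×353 base slab with four walls standing on it — an open box. The base is 567 mm wide and the walls are 10 mm thick, so the internal width is 567 − 2 × 10 = 547 mm.


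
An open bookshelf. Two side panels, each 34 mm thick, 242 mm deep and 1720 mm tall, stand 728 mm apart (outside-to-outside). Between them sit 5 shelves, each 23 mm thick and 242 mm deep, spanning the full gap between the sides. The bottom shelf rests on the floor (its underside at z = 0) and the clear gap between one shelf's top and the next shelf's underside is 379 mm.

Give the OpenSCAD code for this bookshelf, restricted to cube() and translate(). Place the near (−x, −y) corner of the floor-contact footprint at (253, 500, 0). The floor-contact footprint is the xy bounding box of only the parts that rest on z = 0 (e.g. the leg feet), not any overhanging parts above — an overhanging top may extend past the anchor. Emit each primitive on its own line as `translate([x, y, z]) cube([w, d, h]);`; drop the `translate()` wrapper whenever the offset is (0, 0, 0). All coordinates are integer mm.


translate([253, 500, 0]) cube([34, 242, 1720]);
translate([947, 500, 0]) cube([34, 242, 1720]);
translate([287, 500, 0]) cube([660, 242, 23]);
translate([287, 500, 402]) cube([660, 242, 23]);
translate([287, 500, 804]) cube([660, 242, 23]);
translate([287, 500, 1206]) cube([660, 242, 23]);
translate([287, 500, 1608]) cube([660, 242, 23]);


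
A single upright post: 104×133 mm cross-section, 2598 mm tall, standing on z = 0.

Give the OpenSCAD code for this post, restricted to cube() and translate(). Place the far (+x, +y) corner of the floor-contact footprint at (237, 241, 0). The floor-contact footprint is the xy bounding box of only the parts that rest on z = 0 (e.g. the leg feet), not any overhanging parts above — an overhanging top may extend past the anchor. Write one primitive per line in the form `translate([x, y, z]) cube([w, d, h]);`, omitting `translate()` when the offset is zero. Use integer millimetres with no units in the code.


translate([133, 108, 0]) cube([104, 133, 2598]);


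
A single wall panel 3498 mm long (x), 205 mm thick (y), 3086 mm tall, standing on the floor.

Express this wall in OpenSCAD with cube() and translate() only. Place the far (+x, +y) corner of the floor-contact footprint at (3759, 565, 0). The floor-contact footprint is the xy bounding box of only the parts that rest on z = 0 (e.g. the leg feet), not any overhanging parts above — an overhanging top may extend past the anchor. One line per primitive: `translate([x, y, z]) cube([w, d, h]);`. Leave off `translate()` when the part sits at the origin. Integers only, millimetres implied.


translate([261, 360, 0]) cube([3498, 205, 3086]);


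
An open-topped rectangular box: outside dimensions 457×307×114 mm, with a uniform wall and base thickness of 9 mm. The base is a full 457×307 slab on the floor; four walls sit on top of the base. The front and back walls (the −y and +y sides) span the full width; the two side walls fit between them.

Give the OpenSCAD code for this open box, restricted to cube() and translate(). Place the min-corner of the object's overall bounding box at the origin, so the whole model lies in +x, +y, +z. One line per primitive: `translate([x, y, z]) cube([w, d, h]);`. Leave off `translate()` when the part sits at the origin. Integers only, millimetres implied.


cube([457, 307, 9]);
translate([0, 0, 9]) cube([457, 9, 105]);
translate([0, 298, 9]) cube([457, 9, 105]);
translate([0, 9, 9]) cube([9, 289, 105]);
translate([448, 9, 9]) cube([9, 289, 105]);


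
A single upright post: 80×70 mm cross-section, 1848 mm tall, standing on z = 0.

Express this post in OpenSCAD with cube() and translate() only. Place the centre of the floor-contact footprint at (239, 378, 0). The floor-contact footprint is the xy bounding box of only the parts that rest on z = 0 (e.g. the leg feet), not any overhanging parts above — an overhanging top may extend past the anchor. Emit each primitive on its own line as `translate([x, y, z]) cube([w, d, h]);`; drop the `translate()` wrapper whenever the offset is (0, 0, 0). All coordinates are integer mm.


translate([199, 343, 0]) cube([80, 70, 1848]);


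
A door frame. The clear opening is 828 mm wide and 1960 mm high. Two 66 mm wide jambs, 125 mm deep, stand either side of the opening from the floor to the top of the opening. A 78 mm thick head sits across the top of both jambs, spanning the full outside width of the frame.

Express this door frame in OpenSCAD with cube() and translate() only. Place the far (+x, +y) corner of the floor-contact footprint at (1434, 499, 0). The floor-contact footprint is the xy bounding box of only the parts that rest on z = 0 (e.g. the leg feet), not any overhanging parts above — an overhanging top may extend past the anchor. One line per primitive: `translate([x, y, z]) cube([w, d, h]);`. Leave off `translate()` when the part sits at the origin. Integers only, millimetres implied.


translate([474, 374, 0]) cube([66, 125, 1960]);
translate([1368, 374, 0]) cube([66, 125, 1960]);
translate([474, 374, 1960]) cube([960, 125, 78]);


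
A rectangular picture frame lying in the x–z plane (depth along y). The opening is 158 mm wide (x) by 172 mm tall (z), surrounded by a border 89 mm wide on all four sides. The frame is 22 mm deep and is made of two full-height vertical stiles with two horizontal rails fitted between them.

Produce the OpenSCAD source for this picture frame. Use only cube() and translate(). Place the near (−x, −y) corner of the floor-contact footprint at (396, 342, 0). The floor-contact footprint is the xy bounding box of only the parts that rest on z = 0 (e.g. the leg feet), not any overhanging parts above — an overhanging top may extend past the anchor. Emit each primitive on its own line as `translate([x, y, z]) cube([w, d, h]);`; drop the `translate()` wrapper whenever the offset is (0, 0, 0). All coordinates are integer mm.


translate([396, 342, 0]) cube([89, 22, 350]);
translate([643, 342, 0]) cube([89, 22, 350]);
translate([485, 342, 0]) cube([158, 22, 89]);
translate([485, 342, 261]) cube([158, 22, 89]);


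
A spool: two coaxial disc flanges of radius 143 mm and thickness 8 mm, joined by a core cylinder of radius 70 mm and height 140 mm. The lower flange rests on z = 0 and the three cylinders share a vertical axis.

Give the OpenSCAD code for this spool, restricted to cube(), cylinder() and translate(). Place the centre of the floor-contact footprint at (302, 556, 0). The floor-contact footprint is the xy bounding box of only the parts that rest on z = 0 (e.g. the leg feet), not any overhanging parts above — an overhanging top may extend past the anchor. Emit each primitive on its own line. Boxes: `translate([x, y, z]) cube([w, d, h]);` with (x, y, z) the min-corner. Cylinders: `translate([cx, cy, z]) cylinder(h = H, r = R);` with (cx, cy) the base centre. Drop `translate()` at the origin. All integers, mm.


translate([302, 556, 0]) cylinder(h = 8, r = 143);
translate([302, 556, 8]) cylinder(h = 140, r = 70);
translate([302, 556, 148]) cylinder(h = 8, r = 143);
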